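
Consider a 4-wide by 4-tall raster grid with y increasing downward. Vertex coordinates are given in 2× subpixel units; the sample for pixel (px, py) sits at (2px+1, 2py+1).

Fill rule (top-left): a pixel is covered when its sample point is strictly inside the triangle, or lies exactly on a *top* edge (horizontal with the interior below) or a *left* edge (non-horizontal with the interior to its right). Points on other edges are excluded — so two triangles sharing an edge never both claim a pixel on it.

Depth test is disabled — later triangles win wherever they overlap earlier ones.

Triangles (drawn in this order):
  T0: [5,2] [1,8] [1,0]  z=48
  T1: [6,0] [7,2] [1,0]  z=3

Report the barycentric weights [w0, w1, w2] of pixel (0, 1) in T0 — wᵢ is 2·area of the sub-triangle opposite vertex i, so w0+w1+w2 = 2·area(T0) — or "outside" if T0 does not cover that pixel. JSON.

T0:
  2·area = 32
  edge (5, 2)→(1, 8): d=(-4,6) right/bottom  bias=-1
  edge (1, 8)→(1, 0): d=(0,-8) top-left  bias=+0
  edge (1, 0)→(5, 2): d=(4,2) right/bottom  bias=-1
    (0,0)@(1, 1): e=[28,0,4] → █  [on edge]
    (1,0)@(3, 1): e=[16,16,0] → ·  [on edge]
    (0,1)@(1, 3): e=[20,0,12] → █  [on edge]
    (1,1)@(3, 3): e=[8,16,8] → █
    (2,1)@(5, 3): e=[-4,32,4] → ·
    (3,1)@(7, 3): e=[-16,48,0] → ·  [on edge]
    (0,2)@(1, 5): e=[12,0,20] → █  [on edge]
    (1,2)@(3, 5): e=[0,16,16] → ·  [on edge]
    (0,3)@(1, 7): e=[4,0,28] → █  [on edge]
    (1,3)@(3, 7): e=[-8,16,24] → ·
  covered (5 px):
    █ · · ·
    █ █ · ·
    █ · · ·
    █ · · ·
T1:
  2·area = 10
  edge (6, 0)→(7, 2): d=(1,2) right/bottom  bias=-1
  edge (7, 2)→(1, 0): d=(-6,-2) top-left  bias=+0
  edge (1, 0)→(6, 0): d=(5,0) top-left  bias=+0
    (2,0)@(5, 1): e=[3,2,5] → █
    (3,0)@(7, 1): e=[-1,6,5] → ·
    (2,1)@(5, 3): e=[5,-10,15] → ·
  covered (1 px):
    · · █ ·
    · · · ·
    · · · ·
    · · · ·

Result: [0,12,20]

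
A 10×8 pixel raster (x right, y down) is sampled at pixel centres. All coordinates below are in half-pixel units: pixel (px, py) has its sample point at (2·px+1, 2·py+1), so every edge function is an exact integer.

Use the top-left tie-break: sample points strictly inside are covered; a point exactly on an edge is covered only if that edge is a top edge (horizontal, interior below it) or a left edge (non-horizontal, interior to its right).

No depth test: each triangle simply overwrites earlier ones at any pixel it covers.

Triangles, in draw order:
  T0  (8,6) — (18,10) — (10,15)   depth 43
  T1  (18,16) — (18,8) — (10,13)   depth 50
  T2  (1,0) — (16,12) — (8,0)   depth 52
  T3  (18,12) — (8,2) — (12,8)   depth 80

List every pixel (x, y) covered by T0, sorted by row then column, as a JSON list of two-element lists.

T0:
  2·area = 82
  edge (8, 6)→(18, 10): d=(10,4) right/bottom  bias=-1
  edge (18, 10)→(10, 15): d=(-8,5) right/bottom  bias=-1
  edge (10, 15)→(8, 6): d=(-2,-9) top-left  bias=+0
    (4,3)@(9, 7): e=[6,69,7] → █
    (5,3)@(11, 7): e=[-2,59,25] → ·
    (4,4)@(9, 9): e=[26,53,3] → █
    (5,4)@(11, 9): e=[18,43,21] → █
    (6,4)@(13, 9): e=[10,33,39] → █
    (7,4)@(15, 9): e=[2,23,57] → █
    (8,4)@(17, 9): e=[-6,13,75] → ·
    (4,5)@(9, 11): e=[46,37,-1] → ·
    (5,5)@(11, 11): e=[38,27,17] → █
    (8,5)@(17, 11): e=[14,-3,71] → ·
    (5,6)@(11, 13): e=[58,11,13] → █
    (7,6)@(15, 13): e=[42,-9,49] → ·
  covered (10 px):
    · · · · · · · · · ·
    · · · · · · · · · ·
    · · · · · · · · · ·
    · · · · █ · · · · ·
    · · · · █ █ █ █ · ·
    · · · · · █ █ █ · ·
    · · · · · █ █ · · ·
    · · · · · · · · · ·
T1:
  2·area = 64  (B↔C swapped to make it positive)
  edge (18, 16)→(10, 13): d=(-8,-3) top-left  bias=+0
  edge (10, 13)→(18, 8): d=(8,-5) top-left  bias=+0
  edge (18, 8)→(18, 16): d=(0,8) right/bottom  bias=-1
    (8,4)@(17, 9): e=[53,3,8] → █
    (9,4)@(19, 9): e=[59,13,-8] → ·
    (7,5)@(15, 11): e=[31,9,24] → █
    (9,5)@(19, 11): e=[43,29,-8] → ·
    (5,6)@(11, 13): e=[3,5,56] → █
    (6,6)@(13, 13): e=[9,15,40] → █
    (9,6)@(19, 13): e=[27,45,-8] → ·
    (5,7)@(11, 15): e=[-13,21,56] → ·
    (6,7)@(13, 15): e=[-7,31,40] → ·
    (7,7)@(15, 15): e=[-1,41,24] → ·
    (8,7)@(17, 15): e=[5,51,8] → █
    (9,7)@(19, 15): e=[11,61,-8] → ·
  covered (8 px):
    · · · · · · · · · ·
    · · · · · · · · · ·
    · · · · · · · · · ·
    · · · · · · · · · ·
    · · · · · · · · █ ·
    · · · · · · · █ █ ·
    · · · · · █ █ █ █ ·
    · · · · · · · · █ ·
T2:
  2·area = 84  (B↔C swapped to make it positive)
  edge (1, 0)→(8, 0): d=(7,0) top-left  bias=+0
  edge (8, 0)→(16, 12): d=(8,12) right/bottom  bias=-1
  edge (16, 12)→(1, 0): d=(-15,-12) top-left  bias=+0
    (1,0)@(3, 1): e=[7,68,9] → █
    (2,0)@(5, 1): e=[7,44,33] → █
    (3,0)@(7, 1): e=[7,20,57] → █
    (4,0)@(9, 1): e=[7,-4,81] → ·
    (1,1)@(3, 3): e=[21,84,-21] → ·
    (2,1)@(5, 3): e=[21,60,3] → █
    (4,1)@(9, 3): e=[21,12,51] → █
    (5,1)@(11, 3): e=[21,-12,75] → ·
    (2,2)@(5, 5): e=[35,76,-27] → ·
    (3,2)@(7, 5): e=[35,52,-3] → ·
    (4,2)@(9, 5): e=[35,28,21] → █
    (5,2)@(11, 5): e=[35,4,45] → █
  covered (11 px):
    · █ █ █ · · · · · ·
    · · █ █ █ · · · · ·
    · · · · █ █ · · · ·
    · · · · · █ · · · ·
    · · · · · · █ · · ·
    · · · · · · · █ · ·
    · · · · · · · · · ·
    · · · · · · · · · ·
T3:
  2·area = 20  (B↔C swapped to make it positive)
  edge (18, 12)→(12, 8): d=(-6,-4) top-left  bias=+0
  edge (12, 8)→(8, 2): d=(-4,-6) top-left  bias=+0
  edge (8, 2)→(18, 12): d=(10,10) right/bottom  bias=-1
    (3,0)@(7, 1): e=[22,-2,0] → ·  [on edge]
    (4,1)@(9, 3): e=[18,2,0] → ·  [on edge]
    (5,2)@(11, 5): e=[14,6,0] → ·  [on edge]
    (6,3)@(13, 7): e=[10,10,0] → ·  [on edge]
    (7,4)@(15, 9): e=[6,14,0] → ·  [on edge]
    (8,5)@(17, 11): e=[2,18,0] → ·  [on edge]
    (9,6)@(19, 13): e=[-2,22,0] → ·  [on edge]
  covered (0 px):
    · · · · · · · · · ·
    · · · · · · · · · ·
    · · · · · · · · · ·
    · · · · · · · · · ·
    · · · · · · · · · ·
    · · · · · · · · · ·
    · · · · · · · · · ·
    · · · · · · · · · ·

Result: [[4,3],[4,4],[5,4],[6,4],[7,4],[5,5],[6,5],[7,5],[5,6],[6,6]]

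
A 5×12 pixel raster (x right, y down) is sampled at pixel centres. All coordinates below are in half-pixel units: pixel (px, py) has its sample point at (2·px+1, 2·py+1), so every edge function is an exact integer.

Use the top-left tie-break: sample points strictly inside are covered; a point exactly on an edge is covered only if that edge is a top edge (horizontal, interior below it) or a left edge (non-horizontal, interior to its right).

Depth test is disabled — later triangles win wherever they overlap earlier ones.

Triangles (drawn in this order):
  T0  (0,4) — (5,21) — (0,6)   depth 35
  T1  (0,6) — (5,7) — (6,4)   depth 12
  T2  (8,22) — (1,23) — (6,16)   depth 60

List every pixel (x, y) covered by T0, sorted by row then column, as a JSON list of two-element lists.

T0:
  2·area = 10
  edge (0, 4)→(5, 21): d=(5,17) right/bottom  bias=-1
  edge (5, 21)→(0, 6): d=(-5,-15) top-left  bias=+0
  edge (0, 6)→(0, 4): d=(0,-2) top-left  bias=+0
    (0,4)@(1, 9): e=[8,0,2] → █  [on edge]
    (1,4)@(3, 9): e=[-26,30,6] → ·
    (0,5)@(1, 11): e=[18,-10,2] → ·
    (1,7)@(3, 15): e=[4,0,6] → █  [on edge]
    (2,7)@(5, 15): e=[-30,30,10] → ·
    (1,8)@(3, 17): e=[14,-10,6] → ·
    (2,10)@(5, 21): e=[0,0,10] → ·  [on edge]
  covered (2 px):
    · · · · ·
    · · · · ·
    · · · · ·
    · · · · ·
    █ · · · ·
    · · · · ·
    · · · · ·
    · █ · · ·
    · · · · ·
    · · · · ·
    · · · · ·
    · · · · ·
T1:
  2·area = 16  (B↔C swapped to make it positive)
  edge (0, 6)→(6, 4): d=(6,-2) top-left  bias=+0
  edge (6, 4)→(5, 7): d=(-1,3) right/bottom  bias=-1
  edge (5, 7)→(0, 6): d=(-5,-1) top-left  bias=+0
    (3,0)@(7, 1): e=[-16,0,32] → ·  [on edge]
    (4,1)@(9, 3): e=[0,-8,24] → ·  [on edge]
    (1,2)@(3, 5): e=[0,8,8] → █  [on edge]
    (2,2)@(5, 5): e=[4,2,10] → █
    (3,2)@(7, 5): e=[8,-4,12] → ·
    (1,3)@(3, 7): e=[12,6,-2] → ·
    (2,3)@(5, 7): e=[16,0,0] → ·  [on edge]
    (1,6)@(3, 13): e=[48,0,-32] → ·  [on edge]
    (0,9)@(1, 19): e=[80,0,-64] → ·  [on edge]
  covered (2 px):
    · · · · ·
    · · · · ·
    · █ █ · ·
    · · · · ·
    · · · · ·
    · · · · ·
    · · · · ·
    · · · · ·
    · · · · ·
    · · · · ·
    · · · · ·
    · · · · ·
T2:
  2·area = 44
  edge (8, 22)→(1, 23): d=(-7,1) right/bottom  bias=-1
  edge (1, 23)→(6, 16): d=(5,-7) top-left  bias=+0
  edge (6, 16)→(8, 22): d=(2,6) right/bottom  bias=-1
    (0,0)@(1, 1): e=[154,-110,0] → ·  [on edge]
    (1,3)@(3, 7): e=[110,-66,0] → ·  [on edge]
    (2,6)@(5, 13): e=[66,-22,0] → ·  [on edge]
    (2,9)@(5, 19): e=[24,8,12] → █
    (3,9)@(7, 19): e=[22,22,0] → ·  [on edge]
    (1,10)@(3, 21): e=[12,4,28] → █
    (3,10)@(7, 21): e=[8,32,4] → █
    (4,10)@(9, 21): e=[6,46,-8] → ·
    (0,11)@(1, 23): e=[0,0,44] → ·  [on edge]
    (1,11)@(3, 23): e=[-2,14,32] → ·
    (2,11)@(5, 23): e=[-4,28,20] → ·
    (3,11)@(7, 23): e=[-6,42,8] → ·
  covered (4 px):
    · · · · ·
    · · · · ·
    · · · · ·
    · · · · ·
    · · · · ·
    · · · · ·
    · · · · ·
    · · · · ·
    · · · · ·
    · · █ · ·
    · █ █ █ ·
    · · · · ·

Final: [[0,4],[1,7]]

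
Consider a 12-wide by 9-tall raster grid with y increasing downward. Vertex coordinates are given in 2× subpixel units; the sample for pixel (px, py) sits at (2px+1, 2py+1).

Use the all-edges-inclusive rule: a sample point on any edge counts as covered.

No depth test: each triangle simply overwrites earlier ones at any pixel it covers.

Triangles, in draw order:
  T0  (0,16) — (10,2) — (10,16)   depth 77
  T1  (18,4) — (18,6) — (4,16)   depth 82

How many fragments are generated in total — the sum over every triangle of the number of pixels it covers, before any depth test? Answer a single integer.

T0:
  2·area = 140
  edge (0, 16)→(10, 2): d=(10,-14) inclusive
  edge (10, 2)→(10, 16): d=(0,14) inclusive
  edge (10, 16)→(0, 16): d=(-10,0) inclusive
    (4,2)@(9, 5): e=[16,14,110] → █
    (5,2)@(11, 5): e=[44,-14,110] → ·
    (3,3)@(7, 7): e=[8,42,90] → █
    (5,3)@(11, 7): e=[64,-14,90] → ·
    (2,4)@(5, 9): e=[0,70,70] → █  [on edge]
    (5,4)@(11, 9): e=[84,-14,70] → ·
    (2,5)@(5, 11): e=[20,70,50] → █
    (5,5)@(11, 11): e=[104,-14,50] → ·
    (1,6)@(3, 13): e=[12,98,30] → █
    (5,6)@(11, 13): e=[124,-14,30] → ·
    (0,7)@(1, 15): e=[4,126,10] → █
    (5,7)@(11, 15): e=[144,-14,10] → ·
  covered (18 px):
    · · · · · · · · · · · ·
    · · · · · · · · · · · ·
    · · · · █ · · · · · · ·
    · · · █ █ · · · · · · ·
    · · █ █ █ · · · · · · ·
    · · █ █ █ · · · · · · ·
    · █ █ █ █ · · · · · · ·
    █ █ █ █ █ · · · · · · ·
    · · · · · · · · · · · ·
T1:
  2·area = 28
  edge (18, 4)→(18, 6): d=(0,2) inclusive
  edge (18, 6)→(4, 16): d=(-14,10) inclusive
  edge (4, 16)→(18, 4): d=(14,-12) inclusive
    (8,2)@(17, 5): e=[2,24,2] → █
    (9,2)@(19, 5): e=[-2,4,26] → ·
    (7,3)@(15, 7): e=[6,16,6] → █
    (8,3)@(17, 7): e=[2,-4,30] → ·
    (6,4)@(13, 9): e=[10,8,10] → █
    (7,4)@(15, 9): e=[6,-12,34] → ·
    (5,5)@(11, 11): e=[14,0,14] → █  [on edge]
    (6,5)@(13, 11): e=[10,-20,38] → ·
    (5,6)@(11, 13): e=[14,-28,42] → ·
  covered (4 px):
    · · · · · · · · · · · ·
    · · · · · · · · · · · ·
    · · · · · · · · █ · · ·
    · · · · · · · █ · · · ·
    · · · · · · █ · · · · ·
    · · · · · █ · · · · · ·
    · · · · · · · · · · · ·
    · · · · · · · · · · · ·
    · · · · · · · · · · · ·

Final: 22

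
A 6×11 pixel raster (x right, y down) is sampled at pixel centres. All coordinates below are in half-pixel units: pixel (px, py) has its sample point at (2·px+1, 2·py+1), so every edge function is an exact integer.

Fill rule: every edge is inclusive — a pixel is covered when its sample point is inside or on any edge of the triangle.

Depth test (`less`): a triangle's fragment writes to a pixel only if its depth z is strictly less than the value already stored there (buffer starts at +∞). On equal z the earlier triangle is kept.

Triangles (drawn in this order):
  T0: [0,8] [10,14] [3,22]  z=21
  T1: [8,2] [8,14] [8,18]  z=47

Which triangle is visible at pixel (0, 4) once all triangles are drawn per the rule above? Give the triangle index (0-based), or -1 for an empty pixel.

T0:
  2·area = 122
  edge (0, 8)→(10, 14): d=(10,6) inclusive
  edge (10, 14)→(3, 22): d=(-7,8) inclusive
  edge (3, 22)→(0, 8): d=(-3,-14) inclusive
    (0,4)@(1, 9): e=[4,107,11] → █
    (1,4)@(3, 9): e=[-8,91,39] → ·
    (0,5)@(1, 11): e=[24,93,5] → █
    (1,5)@(3, 11): e=[12,77,33] → █
    (2,5)@(5, 11): e=[0,61,61] → █  [on edge]
    (3,5)@(7, 11): e=[-12,45,89] → ·
    (0,6)@(1, 13): e=[44,79,-1] → ·
    (1,6)@(3, 13): e=[32,63,27] → █
    (3,6)@(7, 13): e=[8,31,83] → █
    (4,6)@(9, 13): e=[-4,15,111] → ·
    (1,7)@(3, 15): e=[52,49,21] → █
    (4,7)@(9, 15): e=[16,1,105] → █
  covered (17 px):
    · · · · · ·
    · · · · · ·
    · · · · · ·
    · · · · · ·
    █ · · · · ·
    █ █ █ · · ·
    · █ █ █ · ·
    · █ █ █ █ ·
    · █ █ █ · ·
    · █ █ · · ·
    · █ · · · ·
T1:
  degenerate (2·area = 0) — covers nothing

Z-buffer (winner per pixel, '.' = empty):
  . . . . . .
  . . . . . .
  . . . . . .
  . . . . . .
  0 . . . . .
  0 0 0 . . .
  . 0 0 0 . .
  . 0 0 0 0 .
  . 0 0 0 . .
  . 0 0 . . .
  . 0 . . . .

Answer: 0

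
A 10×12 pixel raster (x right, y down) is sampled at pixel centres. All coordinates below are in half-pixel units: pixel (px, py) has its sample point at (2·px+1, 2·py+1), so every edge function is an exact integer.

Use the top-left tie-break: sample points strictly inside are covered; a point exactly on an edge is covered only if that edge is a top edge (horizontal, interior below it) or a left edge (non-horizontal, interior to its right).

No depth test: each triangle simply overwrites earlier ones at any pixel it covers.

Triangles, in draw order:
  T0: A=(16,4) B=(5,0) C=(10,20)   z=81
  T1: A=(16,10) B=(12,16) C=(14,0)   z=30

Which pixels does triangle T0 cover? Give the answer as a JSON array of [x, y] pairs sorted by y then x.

T0:
  2·area = 200  (B↔C swapped to make it positive)
  edge (16, 4)→(10, 20): d=(-6,16) right/bottom  bias=-1
  edge (10, 20)→(5, 0): d=(-5,-20) top-left  bias=+0
  edge (5, 0)→(16, 4): d=(11,4) right/bottom  bias=-1
    (3,0)@(7, 1): e=[162,35,3] → █
    (4,0)@(9, 1): e=[130,75,-5] → ·
    (3,1)@(7, 3): e=[150,25,25] → █
    (4,1)@(9, 3): e=[118,65,17] → █
    (5,1)@(11, 3): e=[86,105,9] → █
    (6,1)@(13, 3): e=[54,145,1] → █
    (7,1)@(15, 3): e=[22,185,-7] → ·
    (3,2)@(7, 5): e=[138,15,47] → █
    (7,2)@(15, 5): e=[10,175,15] → █
    (8,2)@(17, 5): e=[-22,215,7] → ·
    (3,3)@(7, 7): e=[126,5,69] → █
    (7,3)@(15, 7): e=[-2,165,37] → ·
  covered (25 px):
    · · · █ · · · · · ·
    · · · █ █ █ █ · · ·
    · · · █ █ █ █ █ · ·
    · · · █ █ █ █ · · ·
    · · · · █ █ █ · · ·
    · · · · █ █ █ · · ·
    · · · · █ █ · · · ·
    · · · · █ █ · · · ·
    · · · · · █ · · · ·
    · · · · · · · · · ·
    · · · · · · · · · ·
    · · · · · · · · · ·
T1:
  2·area = 52
  edge (16, 10)→(12, 16): d=(-4,6) right/bottom  bias=-1
  edge (12, 16)→(14, 0): d=(2,-16) top-left  bias=+0
  edge (14, 0)→(16, 10): d=(2,10) right/bottom  bias=-1
    (7,2)@(15, 5): e=[26,26,0] → ·  [on edge]
    (7,3)@(15, 7): e=[18,30,4] → █
    (8,3)@(17, 7): e=[6,62,-16] → ·
    (6,4)@(13, 9): e=[22,2,28] → █
    (8,4)@(17, 9): e=[-2,66,-12] → ·
    (6,5)@(13, 11): e=[14,6,32] → █
    (8,5)@(17, 11): e=[-10,70,-8] → ·
    (6,6)@(13, 13): e=[6,10,36] → █
    (7,6)@(15, 13): e=[-6,42,16] → ·
    (6,7)@(13, 15): e=[-2,14,40] → ·
    (8,7)@(17, 15): e=[-26,78,0] → ·  [on edge]
  covered (6 px):
    · · · · · · · · · ·
    · · · · · · · · · ·
    · · · · · · · · · ·
    · · · · · · · █ · ·
    · · · · · · █ █ · ·
    · · · · · · █ █ · ·
    · · · · · · █ · · ·
    · · · · · · · · · ·
    · · · · · · · · · ·
    · · · · · · · · · ·
    · · · · · · · · · ·
    · · · · · · · · · ·

Result: [[3,0],[3,1],[4,1],[5,1],[6,1],[3,2],[4,2],[5,2],[6,2],[7,2],[3,3],[4,3],[5,3],[6,3],[4,4],[5,4],[6,4],[4,5],[5,5],[6,5],[4,6],[5,6],[4,7],[5,7],[5,8]]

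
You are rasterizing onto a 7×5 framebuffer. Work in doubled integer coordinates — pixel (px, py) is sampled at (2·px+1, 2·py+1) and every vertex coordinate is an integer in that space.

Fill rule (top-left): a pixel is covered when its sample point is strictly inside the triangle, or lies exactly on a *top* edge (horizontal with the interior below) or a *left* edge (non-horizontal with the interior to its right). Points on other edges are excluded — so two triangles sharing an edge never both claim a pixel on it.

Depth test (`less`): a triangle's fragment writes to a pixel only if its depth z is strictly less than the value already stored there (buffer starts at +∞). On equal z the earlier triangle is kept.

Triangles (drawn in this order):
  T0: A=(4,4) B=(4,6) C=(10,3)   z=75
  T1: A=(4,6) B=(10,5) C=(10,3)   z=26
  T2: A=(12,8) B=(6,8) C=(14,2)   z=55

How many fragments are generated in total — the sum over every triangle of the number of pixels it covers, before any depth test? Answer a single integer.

T0:
  2·area = 12  (B↔C swapped to make it positive)
  edge (4, 4)→(10, 3): d=(6,-1) top-left  bias=+0
  edge (10, 3)→(4, 6): d=(-6,3) right/bottom  bias=-1
  edge (4, 6)→(4, 4): d=(0,-2) top-left  bias=+0
    (2,2)@(5, 5): e=[7,3,2] → #
    (3,2)@(7, 5): e=[9,-3,6] → ·
    (2,3)@(5, 7): e=[19,-9,2] → ·
  covered (1 px):
    · · · · · · ·
    · · · · · · ·
    · · # · · · ·
    · · · · · · ·
    · · · · · · ·
T1:
  2·area = 12  (B↔C swapped to make it positive)
  edge (4, 6)→(10, 3): d=(6,-3) top-left  bias=+0
  edge (10, 3)→(10, 5): d=(0,2) right/bottom  bias=-1
  edge (10, 5)→(4, 6): d=(-6,1) right/bottom  bias=-1
    (3,2)@(7, 5): e=[3,6,3] → #
    (4,2)@(9, 5): e=[9,2,1] → #
    (5,2)@(11, 5): e=[15,-2,-1] → ·
    (3,3)@(7, 7): e=[15,6,-9] → ·
    (4,3)@(9, 7): e=[21,2,-11] → ·
  covered (2 px):
    · · · · · · ·
    · · · · · · ·
    · · · # # · ·
    · · · · · · ·
    · · · · · · ·
T2:
  2·area = 36
  edge (12, 8)→(6, 8): d=(-6,0) right/bottom  bias=-1
  edge (6, 8)→(14, 2): d=(8,-6) top-left  bias=+0
  edge (14, 2)→(12, 8): d=(-2,6) right/bottom  bias=-1
    (6,1)@(13, 3): e=[30,2,4] → #
    (5,2)@(11, 5): e=[18,6,12] → #
    (6,2)@(13, 5): e=[18,18,0] → ·  [on edge]
    (4,3)@(9, 7): e=[6,10,20] → #
    (6,3)@(13, 7): e=[6,34,-4] → ·
    (4,4)@(9, 9): e=[-6,26,16] → ·
    (5,4)@(11, 9): e=[-6,38,4] → ·
  covered (4 px):
    · · · · · · ·
    · · · · · · #
    · · · · · # ·
    · · · · # # ·
    · · · · · · ·

Result: 7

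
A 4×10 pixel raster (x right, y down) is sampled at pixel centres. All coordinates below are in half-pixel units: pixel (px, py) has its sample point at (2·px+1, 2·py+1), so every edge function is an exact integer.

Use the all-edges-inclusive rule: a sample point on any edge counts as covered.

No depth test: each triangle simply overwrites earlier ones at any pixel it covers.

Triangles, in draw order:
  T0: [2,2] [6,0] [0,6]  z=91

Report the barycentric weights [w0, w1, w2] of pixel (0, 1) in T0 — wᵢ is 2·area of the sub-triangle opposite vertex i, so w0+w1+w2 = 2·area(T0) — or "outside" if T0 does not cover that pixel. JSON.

T0:
  2·area = 12
  edge (2, 2)→(6, 0): d=(4,-2) inclusive
  edge (6, 0)→(0, 6): d=(-6,6) inclusive
  edge (0, 6)→(2, 2): d=(2,-4) inclusive
    (2,0)@(5, 1): e=[2,0,10] → X  [on edge]
    (3,0)@(7, 1): e=[6,-12,18] → .
    (1,1)@(3, 3): e=[6,0,6] → X  [on edge]
    (2,1)@(5, 3): e=[10,-12,14] → .
    (0,2)@(1, 5): e=[10,0,2] → X  [on edge]
    (1,2)@(3, 5): e=[14,-12,10] → .
    (0,3)@(1, 7): e=[18,-12,6] → .
  covered (3 px):
    . . X .
    . X . .
    X . . .
    . . . .
    . . . .
    . . . .
    . . . .
    . . . .
    . . . .
    . . . .

Answer: "outside"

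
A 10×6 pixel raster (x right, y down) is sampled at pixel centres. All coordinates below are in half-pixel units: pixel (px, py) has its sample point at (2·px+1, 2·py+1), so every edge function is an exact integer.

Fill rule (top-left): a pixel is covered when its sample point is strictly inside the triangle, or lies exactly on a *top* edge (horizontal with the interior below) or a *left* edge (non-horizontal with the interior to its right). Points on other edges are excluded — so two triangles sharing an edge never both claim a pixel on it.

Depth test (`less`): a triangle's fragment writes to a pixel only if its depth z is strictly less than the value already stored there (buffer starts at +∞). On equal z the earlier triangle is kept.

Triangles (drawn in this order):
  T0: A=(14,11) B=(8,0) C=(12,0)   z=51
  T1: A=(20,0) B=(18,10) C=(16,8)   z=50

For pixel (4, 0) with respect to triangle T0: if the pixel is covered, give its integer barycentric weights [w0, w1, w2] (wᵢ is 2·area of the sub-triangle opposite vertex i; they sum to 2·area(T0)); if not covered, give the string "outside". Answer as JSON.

T0:
  2·area = 44
  edge (14, 11)→(8, 0): d=(-6,-11) top-left  bias=+0
  edge (8, 0)→(12, 0): d=(4,0) top-left  bias=+0
  edge (12, 0)→(14, 11): d=(2,11) right/bottom  bias=-1
    (4,0)@(9, 1): e=[5,4,35] → █
    (5,0)@(11, 1): e=[27,4,13] → █
    (6,0)@(13, 1): e=[49,4,-9] → ·
    (4,1)@(9, 3): e=[-7,12,39] → ·
    (5,1)@(11, 3): e=[15,12,17] → █
    (6,1)@(13, 3): e=[37,12,-5] → ·
    (5,2)@(11, 5): e=[3,20,21] → █
    (6,2)@(13, 5): e=[25,20,-1] → ·
    (5,3)@(11, 7): e=[-9,28,25] → ·
    (6,3)@(13, 7): e=[13,28,3] → █
    (7,3)@(15, 7): e=[35,28,-19] → ·
    (6,4)@(13, 9): e=[1,36,7] → █
  covered (6 px):
    · · · · █ █ · · · ·
    · · · · · █ · · · ·
    · · · · · █ · · · ·
    · · · · · · █ · · ·
    · · · · · · █ · · ·
    · · · · · · · · · ·
T1:
  2·area = 24
  edge (20, 0)→(18, 10): d=(-2,10) right/bottom  bias=-1
  edge (18, 10)→(16, 8): d=(-2,-2) top-left  bias=+0
  edge (16, 8)→(20, 0): d=(4,-8) top-left  bias=+0
    (4,0)@(9, 1): e=[108,0,-84] → ·  [on edge]
    (5,1)@(11, 3): e=[84,0,-60] → ·  [on edge]
    (9,1)@(19, 3): e=[4,16,4] → █
    (6,2)@(13, 5): e=[60,0,-36] → ·  [on edge]
    (9,2)@(19, 5): e=[0,12,12] → ·  [on edge]
    (7,3)@(15, 7): e=[36,0,-12] → ·  [on edge]
    (8,3)@(17, 7): e=[16,4,4] → █
    (9,3)@(19, 7): e=[-4,8,20] → ·
    (8,4)@(17, 9): e=[12,0,12] → █  [on edge]
    (9,4)@(19, 9): e=[-8,4,28] → ·
    (8,5)@(17, 11): e=[8,-4,20] → ·
    (9,5)@(19, 11): e=[-12,0,36] → ·  [on edge]
  covered (3 px):
    · · · · · · · · · ·
    · · · · · · · · · █
    · · · · · · · · · ·
    · · · · · · · · █ ·
    · · · · · · · · █ ·
    · · · · · · · · · ·

Final: [4,35,5]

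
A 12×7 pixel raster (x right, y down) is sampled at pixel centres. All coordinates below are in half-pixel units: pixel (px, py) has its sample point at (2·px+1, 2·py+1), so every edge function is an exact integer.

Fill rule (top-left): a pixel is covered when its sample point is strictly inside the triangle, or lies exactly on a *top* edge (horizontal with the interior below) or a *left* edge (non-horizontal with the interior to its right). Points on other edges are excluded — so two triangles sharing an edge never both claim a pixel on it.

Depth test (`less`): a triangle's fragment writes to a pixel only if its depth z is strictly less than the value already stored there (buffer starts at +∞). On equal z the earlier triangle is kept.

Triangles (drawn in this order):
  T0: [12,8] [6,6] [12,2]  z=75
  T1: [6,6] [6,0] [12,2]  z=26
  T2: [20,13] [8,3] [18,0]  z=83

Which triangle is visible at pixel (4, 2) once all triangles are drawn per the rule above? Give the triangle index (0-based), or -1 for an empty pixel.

T0:
  2·area = 36
  edge (12, 8)→(6, 6): d=(-6,-2) top-left  bias=+0
  edge (6, 6)→(12, 2): d=(6,-4) top-left  bias=+0
  edge (12, 2)→(12, 8): d=(0,6) right/bottom  bias=-1
    (5,1)@(11, 3): e=[28,2,6] → X
    (6,1)@(13, 3): e=[32,10,-6] → .
    (1,2)@(3, 5): e=[0,-18,54] → .  [on edge]
    (4,2)@(9, 5): e=[12,6,18] → X
    (6,2)@(13, 5): e=[20,22,-6] → .
    (4,3)@(9, 7): e=[0,18,18] → X  [on edge]
    (6,3)@(13, 7): e=[8,34,-6] → .
    (4,4)@(9, 9): e=[-12,30,18] → .
    (5,4)@(11, 9): e=[-8,38,6] → .
    (7,4)@(15, 9): e=[0,54,-18] → .  [on edge]
    (10,5)@(21, 11): e=[0,90,-54] → .  [on edge]
  covered (5 px):
    . . . . . . . . . . . .
    . . . . . X . . . . . .
    . . . . X X . . . . . .
    . . . . X X . . . . . .
    . . . . . . . . . . . .
    . . . . . . . . . . . .
    . . . . . . . . . . . .
T1:
  2·area = 36
  edge (6, 6)→(6, 0): d=(0,-6) top-left  bias=+0
  edge (6, 0)→(12, 2): d=(6,2) right/bottom  bias=-1
  edge (12, 2)→(6, 6): d=(-6,4) right/bottom  bias=-1
    (3,0)@(7, 1): e=[6,4,26] → X
    (4,0)@(9, 1): e=[18,0,18] → .  [on edge]
    (3,1)@(7, 3): e=[6,16,14] → X
    (4,1)@(9, 3): e=[18,12,6] → X
    (5,1)@(11, 3): e=[30,8,-2] → .
    (7,1)@(15, 3): e=[54,0,-18] → .  [on edge]
    (3,2)@(7, 5): e=[6,28,2] → X
    (4,2)@(9, 5): e=[18,24,-6] → .
    (10,2)@(21, 5): e=[90,0,-54] → .  [on edge]
    (3,3)@(7, 7): e=[6,40,-10] → .
  covered (4 px):
    . . . X . . . . . . . .
    . . . X X . . . . . . .
    . . . X . . . . . . . .
    . . . . . . . . . . . .
    . . . . . . . . . . . .
    . . . . . . . . . . . .
    . . . . . . . . . . . .
T2:
  2·area = 136
  edge (20, 13)→(8, 3): d=(-12,-10) top-left  bias=+0
  edge (8, 3)→(18, 0): d=(10,-3) top-left  bias=+0
  edge (18, 0)→(20, 13): d=(2,13) right/bottom  bias=-1
    (7,0)@(15, 1): e=[94,1,41] → X
    (8,0)@(17, 1): e=[114,7,15] → X
    (9,0)@(19, 1): e=[134,13,-11] → .
    (4,1)@(9, 3): e=[10,3,123] → X
    (5,1)@(11, 3): e=[30,9,97] → X
    (6,1)@(13, 3): e=[50,15,71] → X
    (9,1)@(19, 3): e=[110,33,-7] → .
    (4,2)@(9, 5): e=[-14,23,127] → .
    (5,2)@(11, 5): e=[6,29,101] → X
    (9,2)@(19, 5): e=[86,53,-3] → .
    (5,3)@(11, 7): e=[-18,49,105] → .
    (6,3)@(13, 7): e=[2,55,79] → X
  covered (18 px):
    . . . . . . . X X . . .
    . . . . X X X X X . . .
    . . . . . X X X X . . .
    . . . . . . X X X X . .
    . . . . . . . . X X . .
    . . . . . . . . . X . .
    . . . . . . . . . . . .

Z-buffer (winner per pixel, '.' = empty):
  . . . 1 . . . 2 2 . . .
  . . . 1 1 0 2 2 2 . . .
  . . . 1 0 0 2 2 2 . . .
  . . . . 0 0 2 2 2 2 . .
  . . . . . . . . 2 2 . .
  . . . . . . . . . 2 . .
  . . . . . . . . . . . .

Final: 0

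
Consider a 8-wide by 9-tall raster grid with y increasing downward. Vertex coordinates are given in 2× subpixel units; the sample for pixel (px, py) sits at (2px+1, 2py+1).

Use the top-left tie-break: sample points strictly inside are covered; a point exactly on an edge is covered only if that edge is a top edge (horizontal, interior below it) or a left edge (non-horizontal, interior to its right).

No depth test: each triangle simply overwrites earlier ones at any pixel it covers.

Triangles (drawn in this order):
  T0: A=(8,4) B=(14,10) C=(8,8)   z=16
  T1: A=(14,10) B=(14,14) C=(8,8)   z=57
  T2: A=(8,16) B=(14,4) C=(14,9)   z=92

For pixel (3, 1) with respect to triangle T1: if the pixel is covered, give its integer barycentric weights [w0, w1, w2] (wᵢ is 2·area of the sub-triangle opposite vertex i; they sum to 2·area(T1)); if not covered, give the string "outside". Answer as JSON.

T0:
  2·area = 24
  edge (8, 4)→(14, 10): d=(6,6) right/bottom  bias=-1
  edge (14, 10)→(8, 8): d=(-6,-2) top-left  bias=+0
  edge (8, 8)→(8, 4): d=(0,-4) top-left  bias=+0
    (2,0)@(5, 1): e=[0,36,-12] → ·  [on edge]
    (3,1)@(7, 3): e=[0,28,-4] → ·  [on edge]
    (4,2)@(9, 5): e=[0,20,4] → ·  [on edge]
    (2,3)@(5, 7): e=[36,0,-12] → ·  [on edge]
    (4,3)@(9, 7): e=[12,8,4] → █
    (5,3)@(11, 7): e=[0,12,12] → ·  [on edge]
    (4,4)@(9, 9): e=[24,-4,4] → ·
    (5,4)@(11, 9): e=[12,0,12] → █  [on edge]
    (6,4)@(13, 9): e=[0,4,20] → ·  [on edge]
    (5,5)@(11, 11): e=[24,-12,12] → ·
    (7,5)@(15, 11): e=[0,-4,28] → ·  [on edge]
  covered (2 px):
    · · · · · · · ·
    · · · · · · · ·
    · · · · · · · ·
    · · · · █ · · ·
    · · · · · █ · ·
    · · · · · · · ·
    · · · · · · · ·
    · · · · · · · ·
    · · · · · · · ·
T1:
  2·area = 24
  edge (14, 10)→(14, 14): d=(0,4) right/bottom  bias=-1
  edge (14, 14)→(8, 8): d=(-6,-6) top-left  bias=+0
  edge (8, 8)→(14, 10): d=(6,2) right/bottom  bias=-1
    (0,0)@(1, 1): e=[52,0,-28] → ·  [on edge]
    (1,1)@(3, 3): e=[44,0,-20] → ·  [on edge]
    (2,2)@(5, 5): e=[36,0,-12] → ·  [on edge]
    (2,3)@(5, 7): e=[36,-12,0] → ·  [on edge]
    (3,3)@(7, 7): e=[28,0,-4] → ·  [on edge]
    (4,4)@(9, 9): e=[20,0,4] → █  [on edge]
    (5,4)@(11, 9): e=[12,12,0] → ·  [on edge]
    (4,5)@(9, 11): e=[20,-12,16] → ·
    (5,5)@(11, 11): e=[12,0,12] → █  [on edge]
    (6,5)@(13, 11): e=[4,12,8] → █
    (7,5)@(15, 11): e=[-4,24,4] → ·
    (5,6)@(11, 13): e=[12,-12,24] → ·
    (6,6)@(13, 13): e=[4,0,20] → █  [on edge]
    (7,7)@(15, 15): e=[-4,0,28] → ·  [on edge]
  covered (4 px):
    · · · · · · · ·
    · · · · · · · ·
    · · · · · · · ·
    · · · · · · · ·
    · · · · █ · · ·
    · · · · · █ █ ·
    · · · · · · █ ·
    · · · · · · · ·
    · · · · · · · ·
T2:
  2·area = 30
  edge (8, 16)→(14, 4): d=(6,-12) top-left  bias=+0
  edge (14, 4)→(14, 9): d=(0,5) right/bottom  bias=-1
  edge (14, 9)→(8, 16): d=(-6,7) right/bottom  bias=-1
    (6,3)@(13, 7): e=[6,5,19] → █
    (7,3)@(15, 7): e=[30,-5,5] → ·
    (6,4)@(13, 9): e=[18,5,7] → █
    (7,4)@(15, 9): e=[42,-5,-7] → ·
    (5,5)@(11, 11): e=[6,15,9] → █
    (6,5)@(13, 11): e=[30,5,-5] → ·
    (5,6)@(11, 13): e=[18,15,-3] → ·
  covered (3 px):
    · · · · · · · ·
    · · · · · · · ·
    · · · · · · · ·
    · · · · · · █ ·
    · · · · · · █ ·
    · · · · · █ · ·
    · · · · · · · ·
    · · · · · · · ·
    · · · · · · · ·

Answer: "outside"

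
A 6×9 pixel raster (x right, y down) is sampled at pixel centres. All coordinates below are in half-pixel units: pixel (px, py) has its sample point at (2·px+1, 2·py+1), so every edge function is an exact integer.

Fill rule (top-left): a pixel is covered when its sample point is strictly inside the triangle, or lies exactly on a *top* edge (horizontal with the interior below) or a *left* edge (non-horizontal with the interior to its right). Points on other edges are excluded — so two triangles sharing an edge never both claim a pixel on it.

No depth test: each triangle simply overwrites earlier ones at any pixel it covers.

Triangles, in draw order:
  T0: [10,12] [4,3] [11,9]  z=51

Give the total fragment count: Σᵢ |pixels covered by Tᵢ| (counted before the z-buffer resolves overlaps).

T0:
  2·area = 27
  edge (10, 12)→(4, 3): d=(-6,-9) top-left  bias=+0
  edge (4, 3)→(11, 9): d=(7,6) right/bottom  bias=-1
  edge (11, 9)→(10, 12): d=(-1,3) right/bottom  bias=-1
    (3,3)@(7, 7): e=[3,10,14] → #
    (4,3)@(9, 7): e=[21,-2,8] → ·
    (3,4)@(7, 9): e=[-9,24,12] → ·
    (4,4)@(9, 9): e=[9,12,6] → #
    (5,4)@(11, 9): e=[27,0,0] → ·  [on edge]
    (4,5)@(9, 11): e=[-3,26,4] → ·
    (4,7)@(9, 15): e=[-27,54,0] → ·  [on edge]
  covered (2 px):
    · · · · · ·
    · · · · · ·
    · · · · · ·
    · · · # · ·
    · · · · # ·
    · · · · · ·
    · · · · · ·
    · · · · · ·
    · · · · · ·

Final: 2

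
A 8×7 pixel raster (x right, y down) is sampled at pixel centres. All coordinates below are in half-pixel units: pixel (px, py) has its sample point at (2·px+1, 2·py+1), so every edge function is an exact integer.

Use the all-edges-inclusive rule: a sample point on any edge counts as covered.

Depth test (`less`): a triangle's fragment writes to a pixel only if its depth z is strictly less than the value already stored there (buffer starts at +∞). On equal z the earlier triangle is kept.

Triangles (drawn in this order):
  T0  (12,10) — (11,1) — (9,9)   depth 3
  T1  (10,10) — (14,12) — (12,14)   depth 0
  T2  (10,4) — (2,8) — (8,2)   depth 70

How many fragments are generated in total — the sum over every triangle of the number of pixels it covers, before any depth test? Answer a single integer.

T0:
  2·area = 26  (B↔C swapped to make it positive)
  edge (12, 10)→(9, 9): d=(-3,-1) inclusive
  edge (9, 9)→(11, 1): d=(2,-8) inclusive
  edge (11, 1)→(12, 10): d=(1,9) inclusive
    (5,0)@(11, 1): e=[26,0,0] → X  [on edge]
    (6,0)@(13, 1): e=[28,16,-18] → .
    (5,1)@(11, 3): e=[20,4,2] → X
    (6,1)@(13, 3): e=[22,20,-16] → .
    (5,2)@(11, 5): e=[14,8,4] → X
    (6,2)@(13, 5): e=[16,24,-14] → .
    (1,3)@(3, 7): e=[0,-52,78] → .  [on edge]
    (5,3)@(11, 7): e=[8,12,6] → X
    (6,3)@(13, 7): e=[10,28,-12] → .
    (4,4)@(9, 9): e=[0,0,26] → X  [on edge]
    (6,4)@(13, 9): e=[4,32,-10] → .
    (4,5)@(9, 11): e=[-6,4,28] → .
    (7,5)@(15, 11): e=[0,52,-26] → .  [on edge]
  covered (6 px):
    . . . . . X . .
    . . . . . X . .
    . . . . . X . .
    . . . . . X . .
    . . . . X X . .
    . . . . . . . .
    . . . . . . . .
T1:
  2·area = 12
  edge (10, 10)→(14, 12): d=(4,2) inclusive
  edge (14, 12)→(12, 14): d=(-2,2) inclusive
  edge (12, 14)→(10, 10): d=(-2,-4) inclusive
    (5,5)@(11, 11): e=[2,8,2] → X
    (6,5)@(13, 11): e=[-2,4,10] → .
    (7,5)@(15, 11): e=[-6,0,18] → .  [on edge]
    (5,6)@(11, 13): e=[10,4,-2] → .
    (6,6)@(13, 13): e=[6,0,6] → X  [on edge]
    (7,6)@(15, 13): e=[2,-4,14] → .
  covered (2 px):
    . . . . . . . .
    . . . . . . . .
    . . . . . . . .
    . . . . . . . .
    . . . . . . . .
    . . . . . X . .
    . . . . . . X .
T2:
  2·area = 24
  edge (10, 4)→(2, 8): d=(-8,4) inclusive
  edge (2, 8)→(8, 2): d=(6,-6) inclusive
  edge (8, 2)→(10, 4): d=(2,2) inclusive
    (3,0)@(7, 1): e=[36,-12,0] → .  [on edge]
    (4,0)@(9, 1): e=[28,0,-4] → .  [on edge]
    (3,1)@(7, 3): e=[20,0,4] → X  [on edge]
    (4,1)@(9, 3): e=[12,12,0] → X  [on edge]
    (5,1)@(11, 3): e=[4,24,-4] → .
    (2,2)@(5, 5): e=[12,0,12] → X  [on edge]
    (4,2)@(9, 5): e=[-4,24,4] → .
    (5,2)@(11, 5): e=[-12,36,0] → .  [on edge]
    (1,3)@(3, 7): e=[4,0,20] → X  [on edge]
    (2,3)@(5, 7): e=[-4,12,16] → .
    (3,3)@(7, 7): e=[-12,24,12] → .
    (6,3)@(13, 7): e=[-36,60,0] → .  [on edge]
    (0,4)@(1, 9): e=[-4,0,28] → .  [on edge]
    (7,4)@(15, 9): e=[-60,84,0] → .  [on edge]
  covered (5 px):
    . . . . . . . .
    . . . X X . . .
    . . X X . . . .
    . X . . . . . .
    . . . . . . . .
    . . . . . . . .
    . . . . . . . .

Result: 13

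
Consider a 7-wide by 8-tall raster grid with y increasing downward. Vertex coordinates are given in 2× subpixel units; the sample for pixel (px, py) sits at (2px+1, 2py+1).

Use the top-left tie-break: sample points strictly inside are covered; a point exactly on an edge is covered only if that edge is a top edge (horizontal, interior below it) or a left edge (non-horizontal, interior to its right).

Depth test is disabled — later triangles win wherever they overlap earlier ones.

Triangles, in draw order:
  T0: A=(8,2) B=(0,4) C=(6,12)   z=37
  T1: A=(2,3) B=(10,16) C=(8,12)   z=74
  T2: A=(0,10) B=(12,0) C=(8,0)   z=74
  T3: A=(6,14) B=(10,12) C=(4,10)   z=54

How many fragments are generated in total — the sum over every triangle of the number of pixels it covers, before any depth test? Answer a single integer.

T0:
  2·area = 76  (B↔C swapped to make it positive)
  edge (8, 2)→(6, 12): d=(-2,10) right/bottom  bias=-1
  edge (6, 12)→(0, 4): d=(-6,-8) top-left  bias=+0
  edge (0, 4)→(8, 2): d=(8,-2) top-left  bias=+0
    (2,1)@(5, 3): e=[28,46,2] → X
    (3,1)@(7, 3): e=[8,62,6] → X
    (4,1)@(9, 3): e=[-12,78,10] → .
    (0,2)@(1, 5): e=[64,2,10] → X
    (1,2)@(3, 5): e=[44,18,14] → X
    (4,2)@(9, 5): e=[-16,66,26] → .
    (0,3)@(1, 7): e=[60,-10,26] → .
    (1,3)@(3, 7): e=[40,6,30] → X
    (3,3)@(7, 7): e=[0,38,38] → .  [on edge]
    (1,4)@(3, 9): e=[36,-6,46] → .
    (2,4)@(5, 9): e=[16,10,50] → X
    (3,4)@(7, 9): e=[-4,26,54] → .
  covered (9 px):
    . . . . . . .
    . . X X . . .
    X X X X . . .
    . X X . . . .
    . . X . . . .
    . . . . . . .
    . . . . . . .
    . . . . . . .
T1:
  2·area = 6  (B↔C swapped to make it positive)
  edge (2, 3)→(8, 12): d=(6,9) right/bottom  bias=-1
  edge (8, 12)→(10, 16): d=(2,4) right/bottom  bias=-1
  edge (10, 16)→(2, 3): d=(-8,-13) top-left  bias=+0
    (3,5)@(7, 11): e=[3,2,1] → X
    (4,5)@(9, 11): e=[-15,-6,27] → .
    (3,6)@(7, 13): e=[15,6,-15] → .
  covered (1 px):
    . . . . . . .
    . . . . . . .
    . . . . . . .
    . . . . . . .
    . . . . . . .
    . . . X . . .
    . . . . . . .
    . . . . . . .
T2:
  2·area = 40  (B↔C swapped to make it positive)
  edge (0, 10)→(8, 0): d=(8,-10) top-left  bias=+0
  edge (8, 0)→(12, 0): d=(4,0) top-left  bias=+0
  edge (12, 0)→(0, 10): d=(-12,10) right/bottom  bias=-1
    (4,0)@(9, 1): e=[18,4,18] → X
    (5,0)@(11, 1): e=[38,4,-2] → .
    (3,1)@(7, 3): e=[14,12,14] → X
    (4,1)@(9, 3): e=[34,12,-6] → .
    (2,2)@(5, 5): e=[10,20,10] → X
    (3,2)@(7, 5): e=[30,20,-10] → .
    (1,3)@(3, 7): e=[6,28,6] → X
    (2,3)@(5, 7): e=[26,28,-14] → .
    (0,4)@(1, 9): e=[2,36,2] → X
    (1,4)@(3, 9): e=[22,36,-18] → .
    (0,5)@(1, 11): e=[18,44,-22] → .
  covered (5 px):
    . . . . X . .
    . . . X . . .
    . . X . . . .
    . X . . . . .
    X . . . . . .
    . . . . . . .
    . . . . . . .
    . . . . . . .
T3:
  2·area = 20  (B↔C swapped to make it positive)
  edge (6, 14)→(4, 10): d=(-2,-4) top-left  bias=+0
  edge (4, 10)→(10, 12): d=(6,2) right/bottom  bias=-1
  edge (10, 12)→(6, 14): d=(-4,2) right/bottom  bias=-1
    (0,4)@(1, 9): e=[-10,0,30] → .  [on edge]
    (2,5)@(5, 11): e=[2,4,14] → X
    (3,5)@(7, 11): e=[10,0,10] → .  [on edge]
    (2,6)@(5, 13): e=[-2,16,6] → .
    (3,6)@(7, 13): e=[6,12,2] → X
    (4,6)@(9, 13): e=[14,8,-2] → .
    (6,6)@(13, 13): e=[30,0,-10] → .  [on edge]
    (3,7)@(7, 15): e=[2,24,-6] → .
  covered (2 px):
    . . . . . . .
    . . . . . . .
    . . . . . . .
    . . . . . . .
    . . . . . . .
    . . X . . . .
    . . . X . . .
    . . . . . . .

Answer: 17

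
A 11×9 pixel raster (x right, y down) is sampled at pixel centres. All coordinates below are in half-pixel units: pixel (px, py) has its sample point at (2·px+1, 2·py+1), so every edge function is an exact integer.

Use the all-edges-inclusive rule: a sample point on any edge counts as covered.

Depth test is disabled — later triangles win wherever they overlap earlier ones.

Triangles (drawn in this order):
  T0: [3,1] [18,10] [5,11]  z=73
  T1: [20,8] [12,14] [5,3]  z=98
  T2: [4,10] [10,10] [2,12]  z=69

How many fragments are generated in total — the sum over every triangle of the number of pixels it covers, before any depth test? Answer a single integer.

T0:
  2·area = 132
  edge (3, 1)→(18, 10): d=(15,9) inclusive
  edge (18, 10)→(5, 11): d=(-13,1) inclusive
  edge (5, 11)→(3, 1): d=(-2,-10) inclusive
    (1,0)@(3, 1): e=[0,132,0] → X  [on edge]
    (2,0)@(5, 1): e=[-18,130,20] → .
    (1,1)@(3, 3): e=[30,106,-4] → .
    (2,1)@(5, 3): e=[12,104,16] → X
    (3,1)@(7, 3): e=[-6,102,36] → .
    (2,2)@(5, 5): e=[42,78,12] → X
    (3,2)@(7, 5): e=[24,76,32] → X
    (4,2)@(9, 5): e=[6,74,52] → X
    (5,2)@(11, 5): e=[-12,72,72] → .
    (2,3)@(5, 7): e=[72,52,8] → X
    (5,3)@(11, 7): e=[18,46,68] → X
    (6,3)@(13, 7): e=[0,44,88] → X  [on edge]
    (2,5)@(5, 11): e=[132,0,0] → X  [on edge]
  covered (17 px):
    . X . . . . . . . . .
    . . X . . . . . . . .
    . . X X X . . . . . .
    . . X X X X X . . . .
    . . X X X X X X . . .
    . . X . . . . . . . .
    . . . . . . . . . . .
    . . . . . . . . . . .
    . . . . . . . . . . .
T1:
  2·area = 130
  edge (20, 8)→(12, 14): d=(-8,6) inclusive
  edge (12, 14)→(5, 3): d=(-7,-11) inclusive
  edge (5, 3)→(20, 8): d=(15,5) inclusive
    (2,1)@(5, 3): e=[130,0,0] → X  [on edge]
    (3,1)@(7, 3): e=[118,22,-10] → .
    (2,2)@(5, 5): e=[114,-14,30] → .
    (3,2)@(7, 5): e=[102,8,20] → X
    (4,2)@(9, 5): e=[90,30,10] → X
    (5,2)@(11, 5): e=[78,52,0] → X  [on edge]
    (6,2)@(13, 5): e=[66,74,-10] → .
    (3,3)@(7, 7): e=[86,-6,50] → .
    (4,3)@(9, 7): e=[74,16,40] → X
    (6,3)@(13, 7): e=[50,60,20] → X
    (7,3)@(15, 7): e=[38,82,10] → X
    (8,3)@(17, 7): e=[26,104,0] → X  [on edge]
  covered (18 px):
    . . . . . . . . . . .
    . . X . . . . . . . .
    . . . X X X . . . . .
    . . . . X X X X X . .
    . . . . X X X X X . .
    . . . . . X X X . . .
    . . . . . . X . . . .
    . . . . . . . . . . .
    . . . . . . . . . . .
T2:
  2·area = 12
  edge (4, 10)→(10, 10): d=(6,0) inclusive
  edge (10, 10)→(2, 12): d=(-8,2) inclusive
  edge (2, 12)→(4, 10): d=(2,-2) inclusive
    (6,0)@(13, 1): e=[-54,66,0] → .  [on edge]
    (5,1)@(11, 3): e=[-42,54,0] → .  [on edge]
    (4,2)@(9, 5): e=[-30,42,0] → .  [on edge]
    (3,3)@(7, 7): e=[-18,30,0] → .  [on edge]
    (2,4)@(5, 9): e=[-6,18,0] → .  [on edge]
    (1,5)@(3, 11): e=[6,6,0] → X  [on edge]
    (2,5)@(5, 11): e=[6,2,4] → X
    (3,5)@(7, 11): e=[6,-2,8] → .
    (0,6)@(1, 13): e=[18,-6,0] → .  [on edge]
    (1,6)@(3, 13): e=[18,-10,4] → .
    (2,6)@(5, 13): e=[18,-14,8] → .
  covered (2 px):
    . . . . . . . . . . .
    . . . . . . . . . . .
    . . . . . . . . . . .
    . . . . . . . . . . .
    . . . . . . . . . . .
    . X X . . . . . . . .
    . . . . . . . . . . .
    . . . . . . . . . . .
    . . . . . . . . . . .

Answer: 37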